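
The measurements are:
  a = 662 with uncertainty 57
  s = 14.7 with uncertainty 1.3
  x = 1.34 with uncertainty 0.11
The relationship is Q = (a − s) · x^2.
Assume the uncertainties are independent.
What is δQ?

Let u = a − s = 647. δu = √(δa² + δs²) = √(3250 + 1.69) = 57.0, so δu/u = 0.0881.
Q is then a monomial in u, x:
δQ/Q = √((δu/u)² + (2·δx/x)²) = √(0.00776 + 0.0270) = 0.186
Q = 1160, so δQ = 0.186 × 1160 = 217.

217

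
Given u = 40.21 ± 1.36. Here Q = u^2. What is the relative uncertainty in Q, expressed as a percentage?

6.76%

Q ∝ u^2, so δQ/Q = |2| · δu/u = 2 × 0.0338 = 0.0676.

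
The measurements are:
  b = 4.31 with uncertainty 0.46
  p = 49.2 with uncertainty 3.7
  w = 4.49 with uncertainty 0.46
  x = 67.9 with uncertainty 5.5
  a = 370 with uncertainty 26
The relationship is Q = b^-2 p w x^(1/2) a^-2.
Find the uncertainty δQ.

0.000206

Since Q is a product/quotient, work with relative uncertainties:
  (-2·δb/b)² = (-2×0.107)² = 0.0456;  (1·δp/p)² = (1×0.0752)² = 0.00566;  (1·δw/w)² = (1×0.102)² = 0.0105;  (½·δx/x)² = (0.5×0.0810)² = 0.00164;  (-2·δa/a)² = (-2×0.0703)² = 0.0198
δQ/Q = √(0.0831) = 0.288
Q = 0.000716, so δQ = 0.288 × 0.000716 = 0.000206.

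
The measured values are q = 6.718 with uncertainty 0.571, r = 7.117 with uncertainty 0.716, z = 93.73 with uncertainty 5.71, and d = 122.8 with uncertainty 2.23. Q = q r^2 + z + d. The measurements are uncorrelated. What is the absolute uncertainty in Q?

Let p = q·r^2 = 340.3. δp/p = √((1·δq/q)² + (2·δr/r)²) = √(0.00722 + 0.0405) = 0.218, so δp = 74.3.
Q = p + z + d: δQ = √(δp² + δz² + δd²) = √(5520 + 32.6 + 4.97) = 74.6

74.6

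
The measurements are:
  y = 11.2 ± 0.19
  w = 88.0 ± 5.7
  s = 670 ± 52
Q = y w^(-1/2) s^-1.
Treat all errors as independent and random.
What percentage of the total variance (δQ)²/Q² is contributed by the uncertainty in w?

(δQ/Q)² = (1·δy/y)² + (−½·δw/w)² + (-1·δs/s)²
  y term: (1×0.0170)² = 0.000288
  w term: (-0.5×0.0648)² = 0.00105
  s term: (-1×0.0776)² = 0.00602
Total = 0.00736. Share from w = 0.00105/0.00736 = 0.143.

14.3%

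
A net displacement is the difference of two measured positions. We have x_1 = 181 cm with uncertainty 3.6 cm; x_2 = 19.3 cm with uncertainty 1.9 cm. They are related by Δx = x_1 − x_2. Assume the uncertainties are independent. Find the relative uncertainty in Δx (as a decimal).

Δx is a linear combination, so absolute uncertainties add in quadrature:
  (δx_1)² = 13.0;  (δx_2)² = 3.61
δΔx = √(16.6) = 4.07 cm
Δx = 162 cm, so δΔx/Δx = 4.07/162 = 0.0252.

0.0252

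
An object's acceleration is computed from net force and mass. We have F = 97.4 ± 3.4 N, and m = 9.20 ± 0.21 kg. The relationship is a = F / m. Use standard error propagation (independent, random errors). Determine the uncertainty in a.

Since a is a product/quotient, work with relative uncertainties:
  (1·δF/F)² = (1×0.0349)² = 0.00122;  (-1·δm/m)² = (-1×0.0228)² = 0.000521
δa/a = √(0.00174) = 0.0417
a = 10.6 m/s^2, so δa = 0.0417 × 10.6 = 0.442 m/s^2.

0.442 m/s^2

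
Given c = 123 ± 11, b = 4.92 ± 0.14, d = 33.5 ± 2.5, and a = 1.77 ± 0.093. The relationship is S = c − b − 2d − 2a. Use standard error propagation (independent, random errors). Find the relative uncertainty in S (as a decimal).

For a sum/difference, combine absolute errors in quadrature:
  (δc)² = 121;  (δb)² = 0.0196;  (2·δd)² = 25.0;  (2·δa)² = 0.0346
δS = √(146) = 12.1
S = 47.5, so δS/S = 12.1/47.5 = 0.254.

0.254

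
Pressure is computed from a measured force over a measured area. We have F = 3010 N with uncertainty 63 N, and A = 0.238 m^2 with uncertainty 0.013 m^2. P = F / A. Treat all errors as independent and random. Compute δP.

Products/powers → add relative errors in quadrature, weighted by exponent:
  (1·δF/F)² = (1×0.0209)² = 0.000438;  (-1·δA/A)² = (-1×0.0546)² = 0.00298
δP/P = √(0.00342) = 0.0585
P = 12600 Pa, so δP = 0.0585 × 12600 = 740 Pa.

740 Pa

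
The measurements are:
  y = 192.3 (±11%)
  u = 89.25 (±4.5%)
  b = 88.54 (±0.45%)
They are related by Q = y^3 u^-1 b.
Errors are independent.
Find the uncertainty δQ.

Q is a product of powers, so relative uncertainties combine in quadrature:
  (3·δy/y)² = (3×0.110)² = 0.109;  (-1·δu/u)² = (-1×0.0450)² = 0.00202;  (1·δb/b)² = (1×0.00450)² = 2.03e-05
δQ/Q = √(0.111) = 0.333
Q = 7.055e+06, so δQ = 0.333 × 7.055e+06 = 2.35e+06.

2.35e+06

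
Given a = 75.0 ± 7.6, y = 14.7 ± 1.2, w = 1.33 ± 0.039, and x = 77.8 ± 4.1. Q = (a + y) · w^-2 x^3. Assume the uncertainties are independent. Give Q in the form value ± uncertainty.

(2.39 ± 0.452) × 10^7

Let u = a + y = 89.7. δu = √(δa² + δy²) = √(57.8 + 1.44) = 7.69, so δu/u = 0.0858.
Q is then a monomial in u, w, x:
δQ/Q = √((δu/u)² + (-2·δw/w)² + (3·δx/x)²) = √(0.00736 + 0.00344 + 0.0250) = 0.189
Q = 2.39e+07, so δQ = 0.189 × 2.39e+07 = 4.52e+06.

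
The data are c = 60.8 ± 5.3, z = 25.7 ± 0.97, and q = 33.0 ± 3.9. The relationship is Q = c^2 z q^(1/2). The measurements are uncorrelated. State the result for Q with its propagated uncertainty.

(5.46 ± 1.03) × 10^5

Since Q is a product/quotient, work with relative uncertainties:
  (2·δc/c)² = (2×0.0872)² = 0.0304;  (1·δz/z)² = (1×0.0377)² = 0.00142;  (½·δq/q)² = (0.5×0.118)² = 0.00349
δQ/Q = √(0.0353) = 0.188
Q = 5.46e+05, so δQ = 0.188 × 5.46e+05 = 1.03e+05.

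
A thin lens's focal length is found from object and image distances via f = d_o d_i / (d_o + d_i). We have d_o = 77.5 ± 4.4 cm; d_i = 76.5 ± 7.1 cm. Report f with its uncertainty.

38.5 ± 2.10 cm

∂f/∂d_o = (d_i/(d_o+d_i))² = 0.247;  ∂f/∂d_i = (d_o/(d_o+d_i))² = 0.253
δf = √((∂f/∂d_o · δd_o)² + (∂f/∂d_i · δd_i)²) = √(1.18 + 3.23) = 2.10 cm
f = 38.5 cm.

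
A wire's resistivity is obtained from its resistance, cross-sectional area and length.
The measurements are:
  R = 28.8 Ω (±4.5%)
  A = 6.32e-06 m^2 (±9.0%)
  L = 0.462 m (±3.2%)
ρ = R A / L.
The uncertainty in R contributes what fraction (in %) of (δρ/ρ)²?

(δρ/ρ)² = (1·δR/R)² + (1·δA/A)² + (-1·δL/L)²
  R term: (1×0.0450)² = 0.00202
  A term: (1×0.0900)² = 0.00810
  L term: (-1×0.0320)² = 0.00102
Total = 0.0111. Share from R = 0.00202/0.0111 = 0.182.

18.2%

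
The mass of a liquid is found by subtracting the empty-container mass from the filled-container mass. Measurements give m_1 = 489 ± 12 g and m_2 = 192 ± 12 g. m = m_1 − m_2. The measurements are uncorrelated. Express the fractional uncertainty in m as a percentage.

Absolute uncertainties add in quadrature for a linear combination:
  (δm_1)² = 144;  (δm_2)² = 144
δm = √(288) = 17.0 g
m = 297 g, so δm/m = 17.0/297 = 0.0571.

5.71%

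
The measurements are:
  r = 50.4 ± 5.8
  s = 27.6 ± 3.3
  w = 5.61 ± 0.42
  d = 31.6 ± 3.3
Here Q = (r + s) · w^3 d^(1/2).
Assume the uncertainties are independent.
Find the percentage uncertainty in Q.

24.6%

Let u = r + s = 78.0. δu = √(δr² + δs²) = √(33.6 + 10.9) = 6.67, so δu/u = 0.0856.
Q is then a monomial in u, w, d:
δQ/Q = √((δu/u)² + (3·δw/w)² + (½·δd/d)²) = √(0.00732 + 0.0504 + 0.00273) = 0.246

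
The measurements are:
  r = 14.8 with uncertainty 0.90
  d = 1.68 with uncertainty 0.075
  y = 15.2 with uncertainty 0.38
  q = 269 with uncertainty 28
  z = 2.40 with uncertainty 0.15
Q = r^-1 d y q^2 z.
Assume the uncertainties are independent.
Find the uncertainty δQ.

Since Q is a product/quotient, work with relative uncertainties:
  (-1·δr/r)² = (-1×0.0608)² = 0.00370;  (1·δd/d)² = (1×0.0446)² = 0.00199;  (1·δy/y)² = (1×0.0250)² = 0.000625;  (2·δq/q)² = (2×0.104)² = 0.0433;  (1·δz/z)² = (1×0.0625)² = 0.00391
δQ/Q = √(0.0536) = 0.231
Q = 3e+05, so δQ = 0.231 × 3e+05 = 69300.

69300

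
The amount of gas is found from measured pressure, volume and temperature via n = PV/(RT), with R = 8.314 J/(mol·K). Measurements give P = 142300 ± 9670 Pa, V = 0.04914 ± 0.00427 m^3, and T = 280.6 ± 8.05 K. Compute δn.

0.342 mol

For a monomial n ∝ P, V, T^-1, fractional errors add in quadrature:
  (1·δP/P)² = (1×0.0680)² = 0.00462;  (1·δV/V)² = (1×0.0869)² = 0.00755;  (-1·δT/T)² = (-1×0.0287)² = 0.000823
δn/n = √(0.0130) = 0.114
n = 2.997 mol, so δn = 0.114 × 2.997 = 0.342 mol.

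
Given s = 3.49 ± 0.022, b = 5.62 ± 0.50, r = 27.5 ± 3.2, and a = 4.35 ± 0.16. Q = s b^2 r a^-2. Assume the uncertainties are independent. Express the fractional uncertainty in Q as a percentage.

Products/powers → add relative errors in quadrature, weighted by exponent:
  (1·δs/s)² = (1×0.00630)² = 3.97e-05;  (2·δb/b)² = (2×0.0890)² = 0.0317;  (1·δr/r)² = (1×0.116)² = 0.0135;  (-2·δa/a)² = (-2×0.0368)² = 0.00541
δQ/Q = √(0.0507) = 0.225

22.5%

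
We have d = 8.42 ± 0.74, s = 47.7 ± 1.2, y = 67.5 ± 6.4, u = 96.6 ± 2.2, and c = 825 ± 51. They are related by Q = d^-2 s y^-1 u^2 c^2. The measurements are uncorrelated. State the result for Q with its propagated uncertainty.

Since Q is a product/quotient, work with relative uncertainties:
  (-2·δd/d)² = (-2×0.0879)² = 0.0309;  (1·δs/s)² = (1×0.0252)² = 0.000633;  (-1·δy/y)² = (-1×0.0948)² = 0.00899;  (2·δu/u)² = (2×0.0228)² = 0.00207;  (2·δc/c)² = (2×0.0618)² = 0.0153
δQ/Q = √(0.0579) = 0.241
Q = 6.33e+07, so δQ = 0.241 × 6.33e+07 = 1.52e+07.

(6.33 ± 1.52) × 10^7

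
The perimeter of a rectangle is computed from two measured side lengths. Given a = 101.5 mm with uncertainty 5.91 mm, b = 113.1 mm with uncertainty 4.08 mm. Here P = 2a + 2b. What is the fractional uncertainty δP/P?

0.0335

Each term contributes (cᵢ δxᵢ)² to (δP)²:
  (2·δa)² = 140;  (2·δb)² = 66.6
δP = √(206) = 14.4 mm
P = 429.2 mm, so δP/P = 14.4/429.2 = 0.0335.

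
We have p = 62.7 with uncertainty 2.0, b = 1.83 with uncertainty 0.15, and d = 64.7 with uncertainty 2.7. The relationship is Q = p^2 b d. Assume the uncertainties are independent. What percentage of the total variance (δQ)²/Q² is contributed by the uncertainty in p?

(δQ/Q)² = (2·δp/p)² + (1·δb/b)² + (1·δd/d)²
  p term: (2×0.0319)² = 0.00407
  b term: (1×0.0820)² = 0.00672
  d term: (1×0.0417)² = 0.00174
Total = 0.0125. Share from p = 0.00407/0.0125 = 0.325.

32.5%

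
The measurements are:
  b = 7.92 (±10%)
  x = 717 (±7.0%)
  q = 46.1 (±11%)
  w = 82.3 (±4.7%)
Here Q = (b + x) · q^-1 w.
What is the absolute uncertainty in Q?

179

Let u = b + x = 725. δu = √(δb² + δx²) = √(0.627 + 2520) = 50.2, so δu/u = 0.0692.
Q is then a monomial in u, q, w:
δQ/Q = √((δu/u)² + (-1·δq/q)² + (1·δw/w)²) = √(0.00479 + 0.0121 + 0.00221) = 0.138
Q = 1290, so δQ = 0.138 × 1290 = 179.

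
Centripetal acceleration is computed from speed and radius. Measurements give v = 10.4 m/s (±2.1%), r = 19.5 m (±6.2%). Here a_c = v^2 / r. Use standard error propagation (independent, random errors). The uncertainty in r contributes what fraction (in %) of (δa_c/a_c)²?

(δa_c/a_c)² = (2·δv/v)² + (-1·δr/r)²
  v term: (2×0.0210)² = 0.00176
  r term: (-1×0.0620)² = 0.00384
Total = 0.00561. Share from r = 0.00384/0.00561 = 0.685.

68.5%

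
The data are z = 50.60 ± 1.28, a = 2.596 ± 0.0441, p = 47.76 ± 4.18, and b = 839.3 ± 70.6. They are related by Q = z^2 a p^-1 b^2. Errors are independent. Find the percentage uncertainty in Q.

19.7%

For a monomial Q ∝ z^2, a, p^-1, b^2, fractional errors add in quadrature:
  (2·δz/z)² = (2×0.0253)² = 0.00256;  (1·δa/a)² = (1×0.0170)² = 0.000289;  (-1·δp/p)² = (-1×0.0875)² = 0.00766;  (2·δb/b)² = (2×0.0841)² = 0.0283
δQ/Q = √(0.0388) = 0.197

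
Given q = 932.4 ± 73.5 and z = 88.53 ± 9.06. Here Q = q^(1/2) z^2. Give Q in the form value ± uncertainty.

239300 ± 49900

For a monomial Q ∝ q^(1/2), z^2, fractional errors add in quadrature:
  (½·δq/q)² = (0.5×0.0788)² = 0.00155;  (2·δz/z)² = (2×0.102)² = 0.0419
δQ/Q = √(0.0434) = 0.208
Q = 239300, so δQ = 0.208 × 239300 = 49900.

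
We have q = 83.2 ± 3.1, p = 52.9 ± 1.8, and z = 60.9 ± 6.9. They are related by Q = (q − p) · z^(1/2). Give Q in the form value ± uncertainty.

236 ± 31.0

Let u = q − p = 30.3. δu = √(δq² + δp²) = √(9.61 + 3.24) = 3.58, so δu/u = 0.118.
Q is then a monomial in u, z:
δQ/Q = √((δu/u)² + (½·δz/z)²) = √(0.0140 + 0.00321) = 0.131
Q = 236, so δQ = 0.131 × 236 = 31.0.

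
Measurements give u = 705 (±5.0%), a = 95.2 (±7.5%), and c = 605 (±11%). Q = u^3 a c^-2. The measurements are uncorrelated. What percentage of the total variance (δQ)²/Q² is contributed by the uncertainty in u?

29.4%

(δQ/Q)² = (3·δu/u)² + (1·δa/a)² + (-2·δc/c)²
  u term: (3×0.0500)² = 0.0225
  a term: (1×0.0750)² = 0.00562
  c term: (-2×0.110)² = 0.0484
Total = 0.0765. Share from u = 0.0225/0.0765 = 0.294.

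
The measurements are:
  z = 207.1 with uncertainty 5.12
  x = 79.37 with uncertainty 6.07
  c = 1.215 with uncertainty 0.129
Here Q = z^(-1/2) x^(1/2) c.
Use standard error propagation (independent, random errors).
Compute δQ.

0.0854

Each factor contributes (exponent × relative error)² to (δQ/Q)²:
  (−½·δz/z)² = (-0.5×0.0247)² = 0.000153;  (½·δx/x)² = (0.5×0.0765)² = 0.00146;  (1·δc/c)² = (1×0.106)² = 0.0113
δQ/Q = √(0.0129) = 0.114
Q = 0.7522, so δQ = 0.114 × 0.7522 = 0.0854.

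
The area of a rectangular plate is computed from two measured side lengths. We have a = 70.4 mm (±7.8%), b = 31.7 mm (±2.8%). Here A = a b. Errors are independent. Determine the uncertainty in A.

A is a product of powers, so relative uncertainties combine in quadrature:
  (1·δa/a)² = (1×0.0780)² = 0.00608;  (1·δb/b)² = (1×0.0280)² = 0.000784
δA/A = √(0.00687) = 0.0829
A = 2230 mm^2, so δA = 0.0829 × 2230 = 185 mm^2.

185 mm^2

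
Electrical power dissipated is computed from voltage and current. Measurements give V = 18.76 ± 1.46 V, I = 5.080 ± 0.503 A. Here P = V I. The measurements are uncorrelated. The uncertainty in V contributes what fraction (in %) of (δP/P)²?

38.2%

(δP/P)² = (1·δV/V)² + (1·δI/I)²
  V term: (1×0.0778)² = 0.00606
  I term: (1×0.0990)² = 0.00980
Total = 0.0159. Share from V = 0.00606/0.0159 = 0.382.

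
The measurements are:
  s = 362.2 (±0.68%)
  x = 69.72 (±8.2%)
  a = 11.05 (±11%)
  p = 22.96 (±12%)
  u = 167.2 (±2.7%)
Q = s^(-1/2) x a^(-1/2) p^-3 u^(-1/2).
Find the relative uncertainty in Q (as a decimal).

0.374

Products/powers → add relative errors in quadrature, weighted by exponent:
  (−½·δs/s)² = (-0.5×0.00680)² = 1.16e-05;  (1·δx/x)² = (1×0.0820)² = 0.00672;  (−½·δa/a)² = (-0.5×0.110)² = 0.00302;  (-3·δp/p)² = (-3×0.120)² = 0.130;  (−½·δu/u)² = (-0.5×0.0270)² = 0.000182
δQ/Q = √(0.140) = 0.374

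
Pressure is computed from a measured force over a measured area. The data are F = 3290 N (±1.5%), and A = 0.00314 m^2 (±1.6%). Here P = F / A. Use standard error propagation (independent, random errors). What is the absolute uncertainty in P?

Since P is a product/quotient, work with relative uncertainties:
  (1·δF/F)² = (1×0.0150)² = 0.000225;  (-1·δA/A)² = (-1×0.0160)² = 0.000256
δP/P = √(0.000481) = 0.0219
P = 1.05e+06 Pa, so δP = 0.0219 × 1.05e+06 = 23000 Pa.

23000 Pa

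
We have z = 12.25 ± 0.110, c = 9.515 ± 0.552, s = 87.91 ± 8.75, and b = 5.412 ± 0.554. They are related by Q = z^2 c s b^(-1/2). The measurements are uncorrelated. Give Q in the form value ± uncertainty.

Each factor contributes (exponent × relative error)² to (δQ/Q)²:
  (2·δz/z)² = (2×0.00898)² = 0.000323;  (1·δc/c)² = (1×0.0580)² = 0.00337;  (1·δs/s)² = (1×0.0995)² = 0.00991;  (−½·δb/b)² = (-0.5×0.102)² = 0.00262
δQ/Q = √(0.0162) = 0.127
Q = 53960, so δQ = 0.127 × 53960 = 6870.

53960 ± 6870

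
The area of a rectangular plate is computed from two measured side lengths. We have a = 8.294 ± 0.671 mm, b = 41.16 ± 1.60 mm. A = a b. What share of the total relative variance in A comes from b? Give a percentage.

18.8%

(δA/A)² = (1·δa/a)² + (1·δb/b)²
  a term: (1×0.0809)² = 0.00655
  b term: (1×0.0389)² = 0.00151
Total = 0.00806. Share from b = 0.00151/0.00806 = 0.188.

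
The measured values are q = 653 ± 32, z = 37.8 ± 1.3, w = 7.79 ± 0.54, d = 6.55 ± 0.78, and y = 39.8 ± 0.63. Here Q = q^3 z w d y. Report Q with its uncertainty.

Q is a product of powers, so relative uncertainties combine in quadrature:
  (3·δq/q)² = (3×0.0490)² = 0.0216;  (1·δz/z)² = (1×0.0344)² = 0.00118;  (1·δw/w)² = (1×0.0693)² = 0.00481;  (1·δd/d)² = (1×0.119)² = 0.0142;  (1·δy/y)² = (1×0.0158)² = 0.000251
δQ/Q = √(0.0420) = 0.205
Q = 2.14e+13, so δQ = 0.205 × 2.14e+13 = 4.38e+12.

(2.14 ± 0.438) × 10^13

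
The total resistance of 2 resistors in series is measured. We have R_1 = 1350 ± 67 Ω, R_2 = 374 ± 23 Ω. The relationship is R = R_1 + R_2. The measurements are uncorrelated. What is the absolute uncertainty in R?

70.8 Ω

Each term contributes (cᵢ δxᵢ)² to (δR)²:
  (δR_1)² = 4490;  (δR_2)² = 529
δR = √(5020) = 70.8 Ω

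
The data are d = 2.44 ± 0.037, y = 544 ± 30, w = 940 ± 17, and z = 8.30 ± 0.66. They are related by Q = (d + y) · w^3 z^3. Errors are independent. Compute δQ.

Let u = d + y = 546. δu = √(δd² + δy²) = √(0.00137 + 900) = 30.0, so δu/u = 0.0549.
Q is then a monomial in u, w, z:
δQ/Q = √((δu/u)² + (3·δw/w)² + (3·δz/z)²) = √(0.00301 + 0.00294 + 0.0569) = 0.251
Q = 2.6e+14, so δQ = 0.251 × 2.6e+14 = 6.51e+13.

6.51e+13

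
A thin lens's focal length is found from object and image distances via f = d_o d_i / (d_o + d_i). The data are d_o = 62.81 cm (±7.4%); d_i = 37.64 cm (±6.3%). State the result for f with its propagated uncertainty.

∂f/∂d_o = (d_i/(d_o+d_i))² = 0.140;  ∂f/∂d_i = (d_o/(d_o+d_i))² = 0.391
δf = √((∂f/∂d_o · δd_o)² + (∂f/∂d_i · δd_i)²) = √(0.426 + 0.860) = 1.13 cm
f = 23.54 cm.

23.54 ± 1.13 cm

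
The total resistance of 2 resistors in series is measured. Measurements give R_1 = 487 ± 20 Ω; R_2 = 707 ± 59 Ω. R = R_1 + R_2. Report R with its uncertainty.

1190 ± 62.3 Ω

For a sum/difference, combine absolute errors in quadrature:
  (δR_1)² = 400;  (δR_2)² = 3480
δR = √(3880) = 62.3 Ω
R = 1190 Ω.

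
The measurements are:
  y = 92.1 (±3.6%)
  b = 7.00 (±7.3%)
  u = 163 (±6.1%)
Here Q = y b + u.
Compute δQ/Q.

Let p = y·b = 645. δp/p = √((1·δy/y)² + (1·δb/b)²) = √(0.00130 + 0.00533) = 0.0814, so δp = 52.5.
Q = p + u: δQ = √(δp² + δu²) = √(2750 + 98.9) = 53.4
Q = 808, so δQ/Q = 53.4/808 = 0.0661.

0.0661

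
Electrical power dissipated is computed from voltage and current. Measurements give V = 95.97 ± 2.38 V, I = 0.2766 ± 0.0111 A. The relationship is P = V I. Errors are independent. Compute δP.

1.25 W

Since P is a product/quotient, work with relative uncertainties:
  (1·δV/V)² = (1×0.0248)² = 0.000615;  (1·δI/I)² = (1×0.0401)² = 0.00161
δP/P = √(0.00223) = 0.0472
P = 26.55 W, so δP = 0.0472 × 26.55 = 1.25 W.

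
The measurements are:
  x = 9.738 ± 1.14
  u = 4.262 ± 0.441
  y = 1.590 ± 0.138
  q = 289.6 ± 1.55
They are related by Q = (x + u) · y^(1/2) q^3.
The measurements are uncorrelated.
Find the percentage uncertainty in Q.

9.88%

Let w = x + u = 14.00. δw = √(δx² + δu²) = √(1.30 + 0.194) = 1.22, so δw/w = 0.0873.
Q is then a monomial in w, y, q:
δQ/Q = √((δw/w)² + (½·δy/y)² + (3·δq/q)²) = √(0.00762 + 0.00188 + 0.000258) = 0.0988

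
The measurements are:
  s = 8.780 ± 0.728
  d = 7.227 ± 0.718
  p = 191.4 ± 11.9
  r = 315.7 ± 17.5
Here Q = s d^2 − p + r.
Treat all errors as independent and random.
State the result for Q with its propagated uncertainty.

582.9 ± 101

Let w = s·d^2 = 458.6. δw/w = √((1·δs/s)² + (2·δd/d)²) = √(0.00688 + 0.0395) = 0.215, so δw = 98.7.
Q = w − p + r: δQ = √(δw² + δp² + δr²) = √(9750 + 142 + 306) = 101
Q = 582.9.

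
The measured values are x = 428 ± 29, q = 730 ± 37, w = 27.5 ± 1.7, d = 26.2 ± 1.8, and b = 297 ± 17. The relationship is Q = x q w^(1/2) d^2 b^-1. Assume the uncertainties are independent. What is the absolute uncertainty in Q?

6.59e+05

Relative error in a monomial: (δQ/Q)² = Σ (nᵢ · δxᵢ/xᵢ)².
  (1·δx/x)² = (1×0.0678)² = 0.00459;  (1·δq/q)² = (1×0.0507)² = 0.00257;  (½·δw/w)² = (0.5×0.0618)² = 0.000955;  (2·δd/d)² = (2×0.0687)² = 0.0189;  (-1·δb/b)² = (-1×0.0572)² = 0.00328
δQ/Q = √(0.0303) = 0.174
Q = 3.79e+06, so δQ = 0.174 × 3.79e+06 = 6.59e+05.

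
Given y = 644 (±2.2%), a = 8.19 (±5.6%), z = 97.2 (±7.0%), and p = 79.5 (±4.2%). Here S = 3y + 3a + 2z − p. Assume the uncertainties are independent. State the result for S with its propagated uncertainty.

Absolute uncertainties add in quadrature for a linear combination:
  (3·δy)² = 1810;  (3·δa)² = 1.89;  (2·δz)² = 185;  (δp)² = 11.1
δS = √(2000) = 44.8
S = 2070.

2070 ± 44.8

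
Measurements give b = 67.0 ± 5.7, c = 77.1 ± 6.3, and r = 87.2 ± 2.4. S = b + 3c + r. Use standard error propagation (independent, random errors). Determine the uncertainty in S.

19.9

Sums and differences: (δS)² = Σ (cᵢ δxᵢ)².
  (δb)² = 32.5;  (3·δc)² = 357;  (δr)² = 5.76
δS = √(395) = 19.9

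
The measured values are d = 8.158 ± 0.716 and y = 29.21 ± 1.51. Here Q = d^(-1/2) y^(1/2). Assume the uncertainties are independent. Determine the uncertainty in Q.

Since Q is a product/quotient, work with relative uncertainties:
  (−½·δd/d)² = (-0.5×0.0878)² = 0.00193;  (½·δy/y)² = (0.5×0.0517)² = 0.000668
δQ/Q = √(0.00259) = 0.0509
Q = 1.892, so δQ = 0.0509 × 1.892 = 0.0964.

0.0964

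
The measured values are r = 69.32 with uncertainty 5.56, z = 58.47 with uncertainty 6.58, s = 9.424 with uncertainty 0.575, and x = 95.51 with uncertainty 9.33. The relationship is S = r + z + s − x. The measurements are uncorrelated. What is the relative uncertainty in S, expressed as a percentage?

Sums and differences: (δS)² = Σ (cᵢ δxᵢ)².
  (δr)² = 30.9;  (δz)² = 43.3;  (δs)² = 0.331;  (δx)² = 87.0
δS = √(162) = 12.7
S = 41.70, so δS/S = 12.7/41.70 = 0.305.

30.5%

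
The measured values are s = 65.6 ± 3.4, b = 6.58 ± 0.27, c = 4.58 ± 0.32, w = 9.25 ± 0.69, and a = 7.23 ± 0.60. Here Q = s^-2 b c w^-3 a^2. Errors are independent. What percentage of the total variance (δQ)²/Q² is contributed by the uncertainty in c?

(δQ/Q)² = (-2·δs/s)² + (1·δb/b)² + (1·δc/c)² + (-3·δw/w)² + (2·δa/a)²
  s term: (-2×0.0518)² = 0.0107
  b term: (1×0.0410)² = 0.00168
  c term: (1×0.0699)² = 0.00488
  w term: (-3×0.0746)² = 0.0501
  a term: (2×0.0830)² = 0.0275
Total = 0.0949. Share from c = 0.00488/0.0949 = 0.0514.

5.14%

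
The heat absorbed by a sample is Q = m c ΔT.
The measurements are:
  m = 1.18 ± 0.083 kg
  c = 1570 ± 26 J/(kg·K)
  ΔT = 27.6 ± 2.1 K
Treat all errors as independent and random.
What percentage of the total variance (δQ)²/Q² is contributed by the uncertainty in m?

44.9%

(δQ/Q)² = (1·δm/m)² + (1·δc/c)² + (1·δΔT/ΔT)²
  m term: (1×0.0703)² = 0.00495
  c term: (1×0.0166)² = 0.000274
  ΔT term: (1×0.0761)² = 0.00579
Total = 0.0110. Share from m = 0.00495/0.0110 = 0.449.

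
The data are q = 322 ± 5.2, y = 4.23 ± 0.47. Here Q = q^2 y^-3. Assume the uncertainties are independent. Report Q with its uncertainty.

Q is a product of powers, so relative uncertainties combine in quadrature:
  (2·δq/q)² = (2×0.0161)² = 0.00104;  (-3·δy/y)² = (-3×0.111)² = 0.111
δQ/Q = √(0.112) = 0.335
Q = 1370, so δQ = 0.335 × 1370 = 459.

1370 ± 459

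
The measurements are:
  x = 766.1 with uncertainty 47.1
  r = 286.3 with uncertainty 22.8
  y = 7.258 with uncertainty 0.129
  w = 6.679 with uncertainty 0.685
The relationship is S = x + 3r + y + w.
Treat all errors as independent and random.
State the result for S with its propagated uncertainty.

1639 ± 83.1

Absolute uncertainties add in quadrature for a linear combination:
  (δx)² = 2220;  (3·δr)² = 4680;  (δy)² = 0.0166;  (δw)² = 0.469
δS = √(6900) = 83.1
S = 1639.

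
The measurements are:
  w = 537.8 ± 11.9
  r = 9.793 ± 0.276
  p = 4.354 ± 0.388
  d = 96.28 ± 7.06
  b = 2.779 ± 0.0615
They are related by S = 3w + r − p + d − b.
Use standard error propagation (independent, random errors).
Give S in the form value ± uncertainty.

1712 ± 36.4

Each term contributes (cᵢ δxᵢ)² to (δS)²:
  (3·δw)² = 1270;  (δr)² = 0.0762;  (δp)² = 0.151;  (δd)² = 49.8;  (δb)² = 0.00378
δS = √(1320) = 36.4
S = 1712.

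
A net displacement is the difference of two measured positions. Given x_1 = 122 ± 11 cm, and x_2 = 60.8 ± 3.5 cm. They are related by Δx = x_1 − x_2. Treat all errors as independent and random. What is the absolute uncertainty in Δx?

11.5 cm

Absolute uncertainties add in quadrature for a linear combination:
  (δx_1)² = 121;  (δx_2)² = 12.2
δΔx = √(133) = 11.5 cm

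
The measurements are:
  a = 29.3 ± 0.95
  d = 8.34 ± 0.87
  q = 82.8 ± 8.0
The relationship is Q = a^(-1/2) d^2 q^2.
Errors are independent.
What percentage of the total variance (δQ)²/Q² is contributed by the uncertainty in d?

(δQ/Q)² = (−½·δa/a)² + (2·δd/d)² + (2·δq/q)²
  a term: (-0.5×0.0324)² = 0.000263
  d term: (2×0.104)² = 0.0435
  q term: (2×0.0966)² = 0.0373
Total = 0.0811. Share from d = 0.0435/0.0811 = 0.537.

53.7%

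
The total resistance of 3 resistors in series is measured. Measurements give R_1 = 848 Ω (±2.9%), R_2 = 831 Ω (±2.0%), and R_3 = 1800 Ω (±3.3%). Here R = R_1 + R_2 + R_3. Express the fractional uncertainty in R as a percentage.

Absolute uncertainties add in quadrature for a linear combination:
  (δR_1)² = 605;  (δR_2)² = 276;  (δR_3)² = 3530
δR = √(4410) = 66.4 Ω
R = 3480 Ω, so δR/R = 66.4/3480 = 0.0191.

1.91%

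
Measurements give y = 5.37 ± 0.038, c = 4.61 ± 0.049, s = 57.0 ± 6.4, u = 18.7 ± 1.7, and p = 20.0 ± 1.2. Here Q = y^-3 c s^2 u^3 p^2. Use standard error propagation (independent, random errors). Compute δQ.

Relative error in a monomial: (δQ/Q)² = Σ (nᵢ · δxᵢ/xᵢ)².
  (-3·δy/y)² = (-3×0.00708)² = 0.000451;  (1·δc/c)² = (1×0.0106)² = 0.000113;  (2·δs/s)² = (2×0.112)² = 0.0504;  (3·δu/u)² = (3×0.0909)² = 0.0744;  (2·δp/p)² = (2×0.0600)² = 0.0144
δQ/Q = √(0.140) = 0.374
Q = 2.53e+08, so δQ = 0.374 × 2.53e+08 = 9.46e+07.

9.46e+07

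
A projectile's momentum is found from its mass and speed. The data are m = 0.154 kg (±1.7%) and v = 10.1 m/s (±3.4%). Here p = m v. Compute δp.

0.0591 kg·m/s

Each factor contributes (exponent × relative error)² to (δp/p)²:
  (1·δm/m)² = (1×0.0170)² = 0.000289;  (1·δv/v)² = (1×0.0340)² = 0.00116
δp/p = √(0.00145) = 0.0380
p = 1.56 kg·m/s, so δp = 0.0380 × 1.56 = 0.0591 kg·m/s.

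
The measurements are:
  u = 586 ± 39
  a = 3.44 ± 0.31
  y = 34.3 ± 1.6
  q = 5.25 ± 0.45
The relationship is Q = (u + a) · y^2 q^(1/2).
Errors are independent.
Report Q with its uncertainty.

Let w = u + a = 589. δw = √(δu² + δa²) = √(1520 + 0.0961) = 39.0, so δw/w = 0.0662.
Q is then a monomial in w, y, q:
δQ/Q = √((δw/w)² + (2·δy/y)² + (½·δq/q)²) = √(0.00438 + 0.00870 + 0.00184) = 0.122
Q = 1.59e+06, so δQ = 0.122 × 1.59e+06 = 1.94e+05.

(1.59 ± 0.194) × 10^6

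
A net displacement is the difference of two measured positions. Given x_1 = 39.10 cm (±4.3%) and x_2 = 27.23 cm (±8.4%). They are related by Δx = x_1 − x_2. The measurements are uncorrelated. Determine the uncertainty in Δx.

2.84 cm

Sums and differences: (δΔx)² = Σ (cᵢ δxᵢ)².
  (δx_1)² = 2.83;  (δx_2)² = 5.23
δΔx = √(8.06) = 2.84 cm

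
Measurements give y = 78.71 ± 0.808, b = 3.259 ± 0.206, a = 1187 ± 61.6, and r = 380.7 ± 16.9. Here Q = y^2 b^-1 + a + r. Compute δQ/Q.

0.0408

Let p = y^2·b^-1 = 1901. δp/p = √((2·δy/y)² + (-1·δb/b)²) = √(0.000422 + 0.00400) = 0.0665, so δp = 126.
Q = p + a + r: δQ = √(δp² + δa² + δr²) = √(16000 + 3790 + 286) = 142
Q = 3469, so δQ/Q = 142/3469 = 0.0408.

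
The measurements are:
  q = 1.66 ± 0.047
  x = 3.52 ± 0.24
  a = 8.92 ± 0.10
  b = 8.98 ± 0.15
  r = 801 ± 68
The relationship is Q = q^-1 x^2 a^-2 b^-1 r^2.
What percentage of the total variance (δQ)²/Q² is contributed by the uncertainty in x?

(δQ/Q)² = (-1·δq/q)² + (2·δx/x)² + (-2·δa/a)² + (-1·δb/b)² + (2·δr/r)²
  q term: (-1×0.0283)² = 0.000802
  x term: (2×0.0682)² = 0.0186
  a term: (-2×0.0112)² = 0.000503
  b term: (-1×0.0167)² = 0.000279
  r term: (2×0.0849)² = 0.0288
Total = 0.0490. Share from x = 0.0186/0.0490 = 0.379.

37.9%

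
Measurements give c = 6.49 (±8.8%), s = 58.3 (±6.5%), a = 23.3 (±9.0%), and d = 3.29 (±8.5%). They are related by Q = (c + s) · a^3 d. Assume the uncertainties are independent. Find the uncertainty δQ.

Let u = c + s = 64.8. δu = √(δc² + δs²) = √(0.326 + 14.4) = 3.83, so δu/u = 0.0591.
Q is then a monomial in u, a, d:
δQ/Q = √((δu/u)² + (3·δa/a)² + (1·δd/d)²) = √(0.00350 + 0.0729 + 0.00723) = 0.289
Q = 2.7e+06, so δQ = 0.289 × 2.7e+06 = 7.8e+05.

7.8e+05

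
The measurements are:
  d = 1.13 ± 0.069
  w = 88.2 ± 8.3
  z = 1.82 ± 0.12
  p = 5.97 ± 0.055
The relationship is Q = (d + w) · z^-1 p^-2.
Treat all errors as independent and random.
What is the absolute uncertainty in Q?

Let u = d + w = 89.3. δu = √(δd² + δw²) = √(0.00476 + 68.9) = 8.30, so δu/u = 0.0929.
Q is then a monomial in u, z, p:
δQ/Q = √((δu/u)² + (-1·δz/z)² + (-2·δp/p)²) = √(0.00863 + 0.00435 + 0.000339) = 0.115
Q = 1.38, so δQ = 0.115 × 1.38 = 0.159.

0.159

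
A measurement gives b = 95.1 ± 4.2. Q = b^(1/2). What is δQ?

Each factor contributes (exponent × relative error)² to (δQ/Q)²:
  (½·δb/b)² = (0.5×0.0442)² = 0.000488
δQ/Q = √(0.000488) = 0.0221
Q = 9.75, so δQ = 0.0221 × 9.75 = 0.215.

0.215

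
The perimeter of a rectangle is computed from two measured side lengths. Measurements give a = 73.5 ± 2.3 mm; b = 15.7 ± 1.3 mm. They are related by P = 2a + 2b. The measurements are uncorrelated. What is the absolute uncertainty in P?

5.28 mm

Sums and differences: (δP)² = Σ (cᵢ δxᵢ)².
  (2·δa)² = 21.2;  (2·δb)² = 6.76
δP = √(27.9) = 5.28 mm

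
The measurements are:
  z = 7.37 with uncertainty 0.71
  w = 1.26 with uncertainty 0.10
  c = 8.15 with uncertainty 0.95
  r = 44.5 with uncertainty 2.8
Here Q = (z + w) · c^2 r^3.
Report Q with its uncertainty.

Let u = z + w = 8.63. δu = √(δz² + δw²) = √(0.504 + 0.0100) = 0.717, so δu/u = 0.0831.
Q is then a monomial in u, c, r:
δQ/Q = √((δu/u)² + (2·δc/c)² + (3·δr/r)²) = √(0.00690 + 0.0543 + 0.0356) = 0.311
Q = 5.05e+07, so δQ = 0.311 × 5.05e+07 = 1.57e+07.

(5.05 ± 1.57) × 10^7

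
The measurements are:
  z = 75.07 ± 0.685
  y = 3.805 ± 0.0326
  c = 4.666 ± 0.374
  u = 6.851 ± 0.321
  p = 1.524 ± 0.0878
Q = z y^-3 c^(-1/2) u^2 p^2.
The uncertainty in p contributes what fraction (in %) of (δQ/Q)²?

54.4%

(δQ/Q)² = (1·δz/z)² + (-3·δy/y)² + (−½·δc/c)² + (2·δu/u)² + (2·δp/p)²
  z term: (1×0.00912)² = 8.33e-05
  y term: (-3×0.00857)² = 0.000661
  c term: (-0.5×0.0802)² = 0.00161
  u term: (2×0.0469)² = 0.00878
  p term: (2×0.0576)² = 0.0133
Total = 0.0244. Share from p = 0.0133/0.0244 = 0.544.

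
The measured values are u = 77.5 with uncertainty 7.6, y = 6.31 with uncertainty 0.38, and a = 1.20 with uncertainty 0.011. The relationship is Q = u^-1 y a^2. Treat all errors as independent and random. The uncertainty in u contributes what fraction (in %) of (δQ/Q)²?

70.8%

(δQ/Q)² = (-1·δu/u)² + (1·δy/y)² + (2·δa/a)²
  u term: (-1×0.0981)² = 0.00962
  y term: (1×0.0602)² = 0.00363
  a term: (2×0.00917)² = 0.000336
Total = 0.0136. Share from u = 0.00962/0.0136 = 0.708.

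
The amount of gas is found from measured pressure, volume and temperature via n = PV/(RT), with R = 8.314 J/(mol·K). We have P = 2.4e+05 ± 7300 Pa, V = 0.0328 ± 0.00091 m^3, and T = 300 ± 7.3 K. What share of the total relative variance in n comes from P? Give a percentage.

40.5%

(δn/n)² = (1·δP/P)² + (1·δV/V)² + (-1·δT/T)²
  P term: (1×0.0304)² = 0.000925
  V term: (1×0.0277)² = 0.000770
  T term: (-1×0.0243)² = 0.000592
Total = 0.00229. Share from P = 0.000925/0.00229 = 0.405.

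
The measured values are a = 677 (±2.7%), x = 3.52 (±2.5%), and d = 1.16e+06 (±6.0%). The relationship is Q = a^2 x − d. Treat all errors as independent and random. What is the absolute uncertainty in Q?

1.19e+05

Let p = a^2·x = 1.61e+06. δp/p = √((2·δa/a)² + (1·δx/x)²) = √(0.00292 + 0.000625) = 0.0595, so δp = 96000.
Q = p − d: δQ = √(δp² + δd²) = √(9.22e+09 + 4.84e+09) = 1.19e+05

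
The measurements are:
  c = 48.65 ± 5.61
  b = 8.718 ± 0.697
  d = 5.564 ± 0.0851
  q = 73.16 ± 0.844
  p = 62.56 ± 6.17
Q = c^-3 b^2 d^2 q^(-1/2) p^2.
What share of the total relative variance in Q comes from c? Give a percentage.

(δQ/Q)² = (-3·δc/c)² + (2·δb/b)² + (2·δd/d)² + (−½·δq/q)² + (2·δp/p)²
  c term: (-3×0.115)² = 0.120
  b term: (2×0.0799)² = 0.0256
  d term: (2×0.0153)² = 0.000936
  q term: (-0.5×0.0115)² = 3.33e-05
  p term: (2×0.0986)² = 0.0389
Total = 0.185. Share from c = 0.120/0.185 = 0.646.

64.6%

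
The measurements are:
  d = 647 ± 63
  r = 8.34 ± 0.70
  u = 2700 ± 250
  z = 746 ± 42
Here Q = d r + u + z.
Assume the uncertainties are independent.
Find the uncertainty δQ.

739

Let p = d·r = 5400. δp/p = √((1·δd/d)² + (1·δr/r)²) = √(0.00948 + 0.00704) = 0.129, so δp = 694.
Q = p + u + z: δQ = √(δp² + δu² + δz²) = √(4.81e+05 + 62500 + 1760) = 739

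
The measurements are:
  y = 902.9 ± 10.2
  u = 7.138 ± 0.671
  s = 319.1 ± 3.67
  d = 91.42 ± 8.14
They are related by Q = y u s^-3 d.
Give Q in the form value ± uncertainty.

Relative error in a monomial: (δQ/Q)² = Σ (nᵢ · δxᵢ/xᵢ)².
  (1·δy/y)² = (1×0.0113)² = 0.000128;  (1·δu/u)² = (1×0.0940)² = 0.00884;  (-3·δs/s)² = (-3×0.0115)² = 0.00119;  (1·δd/d)² = (1×0.0890)² = 0.00793
δQ/Q = √(0.0181) = 0.134
Q = 0.01813, so δQ = 0.134 × 0.01813 = 0.00244.

0.01813 ± 0.00244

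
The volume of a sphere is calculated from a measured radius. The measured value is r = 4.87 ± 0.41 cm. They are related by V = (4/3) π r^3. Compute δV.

V is a product of powers, so relative uncertainties combine in quadrature:
  (3·δr/r)² = (3×0.0842)² = 0.0638
δV/V = √(0.0638) = 0.253
V = 484 cm^3, so δV = 0.253 × 484 = 122 cm^3.

122 cm^3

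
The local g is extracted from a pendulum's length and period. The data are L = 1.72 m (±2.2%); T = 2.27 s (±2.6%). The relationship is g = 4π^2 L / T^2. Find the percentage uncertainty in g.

Each factor contributes (exponent × relative error)² to (δg/g)²:
  (1·δL/L)² = (1×0.0220)² = 0.000484;  (-2·δT/T)² = (-2×0.0260)² = 0.00270
δg/g = √(0.00319) = 0.0565

5.65%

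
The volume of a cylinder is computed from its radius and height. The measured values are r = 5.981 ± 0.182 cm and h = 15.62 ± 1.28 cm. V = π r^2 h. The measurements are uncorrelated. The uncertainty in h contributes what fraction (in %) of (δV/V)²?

(δV/V)² = (2·δr/r)² + (1·δh/h)²
  r term: (2×0.0304)² = 0.00370
  h term: (1×0.0819)² = 0.00672
Total = 0.0104. Share from h = 0.00672/0.0104 = 0.645.

64.5%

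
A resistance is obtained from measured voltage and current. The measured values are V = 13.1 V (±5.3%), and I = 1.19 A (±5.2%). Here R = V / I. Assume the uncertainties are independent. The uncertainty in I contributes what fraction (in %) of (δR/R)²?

(δR/R)² = (1·δV/V)² + (-1·δI/I)²
  V term: (1×0.0530)² = 0.00281
  I term: (-1×0.0520)² = 0.00270
Total = 0.00551. Share from I = 0.00270/0.00551 = 0.490.

49.0%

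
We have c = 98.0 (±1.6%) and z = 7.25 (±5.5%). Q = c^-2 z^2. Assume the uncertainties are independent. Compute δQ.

Since Q is a product/quotient, work with relative uncertainties:
  (-2·δc/c)² = (-2×0.0160)² = 0.00102;  (2·δz/z)² = (2×0.0550)² = 0.0121
δQ/Q = √(0.0131) = 0.115
Q = 0.00547, so δQ = 0.115 × 0.00547 = 0.000627.

0.000627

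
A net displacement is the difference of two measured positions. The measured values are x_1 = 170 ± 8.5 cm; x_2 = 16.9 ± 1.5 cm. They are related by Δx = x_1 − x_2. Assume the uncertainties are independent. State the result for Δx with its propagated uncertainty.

153 ± 8.63 cm

Δx is a linear combination, so absolute uncertainties add in quadrature:
  (δx_1)² = 72.2;  (δx_2)² = 2.25
δΔx = √(74.5) = 8.63 cm
Δx = 153 cm.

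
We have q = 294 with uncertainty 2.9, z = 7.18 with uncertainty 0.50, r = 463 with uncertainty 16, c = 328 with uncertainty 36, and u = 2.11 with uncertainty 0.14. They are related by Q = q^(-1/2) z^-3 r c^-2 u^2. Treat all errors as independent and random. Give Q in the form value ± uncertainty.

(3.02 ± 1.00) × 10^-6

Relative error in a monomial: (δQ/Q)² = Σ (nᵢ · δxᵢ/xᵢ)².
  (−½·δq/q)² = (-0.5×0.00986)² = 2.43e-05;  (-3·δz/z)² = (-3×0.0696)² = 0.0436;  (1·δr/r)² = (1×0.0346)² = 0.00119;  (-2·δc/c)² = (-2×0.110)² = 0.0482;  (2·δu/u)² = (2×0.0664)² = 0.0176
δQ/Q = √(0.111) = 0.333
Q = 3.02e-06, so δQ = 0.333 × 3.02e-06 = 1e-06.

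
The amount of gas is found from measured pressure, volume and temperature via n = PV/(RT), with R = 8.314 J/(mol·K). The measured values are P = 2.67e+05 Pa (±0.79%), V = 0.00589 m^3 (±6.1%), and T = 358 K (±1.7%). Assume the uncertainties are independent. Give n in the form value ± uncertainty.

0.528 ± 0.0337 mol

Since n is a product/quotient, work with relative uncertainties:
  (1·δP/P)² = (1×0.00790)² = 6.24e-05;  (1·δV/V)² = (1×0.0610)² = 0.00372;  (-1·δT/T)² = (-1×0.0170)² = 0.000289
δn/n = √(0.00407) = 0.0638
n = 0.528 mol, so δn = 0.0638 × 0.528 = 0.0337 mol.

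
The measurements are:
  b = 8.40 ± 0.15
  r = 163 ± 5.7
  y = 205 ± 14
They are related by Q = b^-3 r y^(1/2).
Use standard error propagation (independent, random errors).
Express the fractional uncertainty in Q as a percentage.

Q is a product of powers, so relative uncertainties combine in quadrature:
  (-3·δb/b)² = (-3×0.0179)² = 0.00287;  (1·δr/r)² = (1×0.0350)² = 0.00122;  (½·δy/y)² = (0.5×0.0683)² = 0.00117
δQ/Q = √(0.00526) = 0.0725

7.25%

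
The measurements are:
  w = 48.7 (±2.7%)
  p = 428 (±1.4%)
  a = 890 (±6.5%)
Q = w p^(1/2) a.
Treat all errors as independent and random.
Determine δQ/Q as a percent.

For a monomial Q ∝ w, p^(1/2), a, fractional errors add in quadrature:
  (1·δw/w)² = (1×0.0270)² = 0.000729;  (½·δp/p)² = (0.5×0.0140)² = 4.9e-05;  (1·δa/a)² = (1×0.0650)² = 0.00423
δQ/Q = √(0.00500) = 0.0707

7.07%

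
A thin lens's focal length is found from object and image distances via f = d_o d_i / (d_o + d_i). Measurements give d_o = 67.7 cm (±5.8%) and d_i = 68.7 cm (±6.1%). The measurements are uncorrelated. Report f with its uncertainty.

34.1 ± 1.43 cm

∂f/∂d_o = (d_i/(d_o+d_i))² = 0.254;  ∂f/∂d_i = (d_o/(d_o+d_i))² = 0.246
δf = √((∂f/∂d_o · δd_o)² + (∂f/∂d_i · δd_i)²) = √(0.992 + 1.07) = 1.43 cm
f = 34.1 cm.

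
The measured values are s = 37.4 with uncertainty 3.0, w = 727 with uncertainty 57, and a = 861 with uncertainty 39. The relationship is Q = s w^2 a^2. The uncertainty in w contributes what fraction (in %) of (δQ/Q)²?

62.7%

(δQ/Q)² = (1·δs/s)² + (2·δw/w)² + (2·δa/a)²
  s term: (1×0.0802)² = 0.00643
  w term: (2×0.0784)² = 0.0246
  a term: (2×0.0453)² = 0.00821
Total = 0.0392. Share from w = 0.0246/0.0392 = 0.627.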